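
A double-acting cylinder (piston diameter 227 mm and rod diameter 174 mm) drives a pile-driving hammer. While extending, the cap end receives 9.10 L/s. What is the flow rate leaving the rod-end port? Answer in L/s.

Cap-side area A_cap = π/4 × (227 mm)² = 40470 mm^2
Rod-side annular area A_ann = π/4 × (227² − 174²) = 16690 mm^2
Piston speed v = Q_in/A_cap; rod-end outflow Q_out = v × A_ann = Q_in × A_ann/A_cap.

Q_out ≈ 3.75 L/s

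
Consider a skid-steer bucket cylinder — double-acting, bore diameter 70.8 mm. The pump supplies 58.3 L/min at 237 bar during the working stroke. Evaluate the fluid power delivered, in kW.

W ≈ 23.0 kW

Hydraulic power = P × Q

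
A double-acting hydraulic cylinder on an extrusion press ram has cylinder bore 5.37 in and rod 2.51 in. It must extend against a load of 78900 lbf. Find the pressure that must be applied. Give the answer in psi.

P ≈ 3480 psi

Cap-side area A_cap = π/4 × (5.37 in)² = 22.65 in^2
P = F / A = 78900 lbf / A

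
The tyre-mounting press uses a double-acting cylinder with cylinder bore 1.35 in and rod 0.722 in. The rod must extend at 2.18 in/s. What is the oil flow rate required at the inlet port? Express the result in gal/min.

Cap-side area A_cap = π/4 × (1.35 in)² = 1.431 in^2
Q = A × v

Q ≈ 0.811 gal/min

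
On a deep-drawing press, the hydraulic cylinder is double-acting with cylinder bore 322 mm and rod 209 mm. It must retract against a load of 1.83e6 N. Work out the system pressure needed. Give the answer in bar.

Rod-side annular area A_ann = π/4 × (322² − 209²) = 47130 mm^2
Retraction: pressure acts on the annular area.
P = F / A = 1.83e6 N / A

P ≈ 388 bar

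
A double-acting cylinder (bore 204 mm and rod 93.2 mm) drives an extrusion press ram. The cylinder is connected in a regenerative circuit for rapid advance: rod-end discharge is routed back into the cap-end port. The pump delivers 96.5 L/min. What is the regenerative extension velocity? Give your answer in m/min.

In regeneration the rod-end outflow joins the pump flow into the cap end, so the net volume the pump must supply per unit advance equals the rod cross-section area.
Rod cross-section A_rod = π/4 × (93.2 mm)² = 6822 mm^2
v = Q_pump / A_rod

v ≈ 14.1 m/min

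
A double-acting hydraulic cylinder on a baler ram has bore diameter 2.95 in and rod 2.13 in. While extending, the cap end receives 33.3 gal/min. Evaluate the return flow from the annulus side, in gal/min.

Q_out ≈ 15.9 gal/min

Cap-side area A_cap = π/4 × (2.95 in)² = 6.835 in^2
Rod-side annular area A_ann = π/4 × (2.95² − 2.13²) = 3.272 in^2
Piston speed v = Q_in/A_cap; rod-end outflow Q_out = v × A_ann = Q_in × A_ann/A_cap.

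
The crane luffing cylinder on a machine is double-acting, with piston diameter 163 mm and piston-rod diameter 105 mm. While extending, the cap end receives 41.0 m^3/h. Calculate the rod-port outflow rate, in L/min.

Q_out ≈ 400 L/min

Cap-side area A_cap = π/4 × (163 mm)² = 20870 mm^2
Rod-side annular area A_ann = π/4 × (163² − 105²) = 12210 mm^2
Piston speed v = Q_in/A_cap; rod-end outflow Q_out = v × A_ann = Q_in × A_ann/A_cap.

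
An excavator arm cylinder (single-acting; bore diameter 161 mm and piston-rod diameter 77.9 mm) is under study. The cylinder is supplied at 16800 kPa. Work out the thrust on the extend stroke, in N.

Cap-side area A_cap = π/4 × (161 mm)² = 20360 mm^2
F = P × A_cap = 16800 kPa × A_cap

F ≈ 3.42e5 N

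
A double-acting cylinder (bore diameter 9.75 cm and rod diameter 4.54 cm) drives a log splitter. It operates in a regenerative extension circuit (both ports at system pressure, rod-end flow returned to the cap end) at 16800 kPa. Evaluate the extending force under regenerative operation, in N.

F ≈ 27200 N

With equal pressure on both faces, forces on the annular region cancel; the net push is pressure × rod cross-section.
Rod cross-section A_rod = π/4 × (4.54 cm)² = 16.19 cm^2
F = P × A_rod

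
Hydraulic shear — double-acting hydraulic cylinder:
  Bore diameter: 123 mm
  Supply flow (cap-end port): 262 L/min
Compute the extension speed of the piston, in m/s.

v ≈ 0.367 m/s

Cap-side area A_cap = π/4 × (123 mm)² = 11880 mm^2
v = Q / A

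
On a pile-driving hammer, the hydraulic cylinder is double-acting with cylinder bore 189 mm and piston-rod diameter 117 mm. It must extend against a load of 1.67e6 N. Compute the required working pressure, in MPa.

P ≈ 59.5 MPa

Cap-side area A_cap = π/4 × (189 mm)² = 28060 mm^2
P = F / A = 1.67e6 N / A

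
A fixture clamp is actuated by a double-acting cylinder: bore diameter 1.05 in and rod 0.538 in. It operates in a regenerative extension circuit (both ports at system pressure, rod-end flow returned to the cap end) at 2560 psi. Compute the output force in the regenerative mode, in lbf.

With equal pressure on both faces, forces on the annular region cancel; the net push is pressure × rod cross-section.
Rod cross-section A_rod = π/4 × (0.538 in)² = 0.2273 in^2
F = P × A_rod

F ≈ 582 lbf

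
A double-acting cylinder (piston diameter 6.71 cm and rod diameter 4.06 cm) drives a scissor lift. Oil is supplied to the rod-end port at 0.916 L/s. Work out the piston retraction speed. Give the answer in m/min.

v ≈ 24.5 m/min

Rod-side annular area A_ann = π/4 × (6.71² − 4.06²) = 22.42 cm^2
Flow into the rod-end port fills the annular volume.
v = Q / A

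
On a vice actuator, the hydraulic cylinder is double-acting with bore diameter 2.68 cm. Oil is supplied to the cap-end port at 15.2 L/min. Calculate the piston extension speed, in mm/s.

Cap-side area A_cap = π/4 × (2.68 cm)² = 5.641 cm^2
v = Q / A

v ≈ 449 mm/s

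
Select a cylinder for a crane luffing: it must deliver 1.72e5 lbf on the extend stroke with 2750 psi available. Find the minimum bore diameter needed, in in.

D ≈ 8.92 in

Extension force acts on the full piston face: F = P × (π/4)D².
D = √(4F / (πP)) = √(4 × 1.72e5 lbf / (π × 2750 psi))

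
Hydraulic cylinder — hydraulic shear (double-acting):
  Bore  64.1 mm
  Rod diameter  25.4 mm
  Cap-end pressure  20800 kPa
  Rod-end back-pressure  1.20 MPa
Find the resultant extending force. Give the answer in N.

F ≈ 63900 N

Cap-side area A_cap = π/4 × (64.1 mm)² = 3227 mm^2
Rod-side annular area A_ann = π/4 × (64.1² − 25.4²) = 2720 mm^2
Net thrust = P_cap·A_cap − P_rod·A_ann = 67120 N − 3264 N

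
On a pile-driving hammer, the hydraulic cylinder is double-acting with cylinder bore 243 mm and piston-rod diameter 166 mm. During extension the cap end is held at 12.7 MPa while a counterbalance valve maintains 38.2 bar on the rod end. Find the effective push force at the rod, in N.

F ≈ 4.95e5 N

Cap-side area A_cap = π/4 × (243 mm)² = 46380 mm^2
Rod-side annular area A_ann = π/4 × (243² − 166²) = 24730 mm^2
Net thrust = P_cap·A_cap − P_rod·A_ann = 5.890e5 N − 94490 N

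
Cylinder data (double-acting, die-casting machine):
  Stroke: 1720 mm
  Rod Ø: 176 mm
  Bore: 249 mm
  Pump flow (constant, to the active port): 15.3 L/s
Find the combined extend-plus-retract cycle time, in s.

t ≈ 8.21 s

Cap-side area A_cap = π/4 × (249 mm)² = 48700 mm^2
Rod-side annular area A_ann = π/4 × (249² − 176²) = 24370 mm^2
t_ext = A_cap·L/Q = 5.474 s
t_ret = A_ann·L/Q = 2.739 s
t_cycle = t_ext + t_ret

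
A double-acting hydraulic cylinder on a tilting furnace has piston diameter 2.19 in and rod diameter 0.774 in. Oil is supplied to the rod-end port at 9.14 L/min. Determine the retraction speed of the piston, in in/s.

v ≈ 2.82 in/s

Rod-side annular area A_ann = π/4 × (2.19² − 0.774²) = 3.296 in^2
Flow into the rod-end port fills the annular volume.
v = Q / A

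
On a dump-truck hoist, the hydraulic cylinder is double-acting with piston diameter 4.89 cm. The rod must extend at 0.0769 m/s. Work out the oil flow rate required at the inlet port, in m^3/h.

Cap-side area A_cap = π/4 × (4.89 cm)² = 18.78 cm^2
Q = A × v

Q ≈ 0.520 m^3/h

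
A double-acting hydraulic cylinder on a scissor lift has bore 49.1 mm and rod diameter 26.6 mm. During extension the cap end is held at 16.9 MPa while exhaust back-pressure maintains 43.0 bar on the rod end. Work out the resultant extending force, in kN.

F ≈ 26.2 kN

Cap-side area A_cap = π/4 × (49.1 mm)² = 1893 mm^2
Rod-side annular area A_ann = π/4 × (49.1² − 26.6²) = 1338 mm^2
Net thrust = P_cap·A_cap − P_rod·A_ann = 32.00 kN − 5.752 kN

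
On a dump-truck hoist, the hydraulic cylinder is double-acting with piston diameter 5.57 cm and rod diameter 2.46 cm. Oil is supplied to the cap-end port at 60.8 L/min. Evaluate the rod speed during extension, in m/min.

v ≈ 25.0 m/min

Cap-side area A_cap = π/4 × (5.57 cm)² = 24.37 cm^2
v = Q / A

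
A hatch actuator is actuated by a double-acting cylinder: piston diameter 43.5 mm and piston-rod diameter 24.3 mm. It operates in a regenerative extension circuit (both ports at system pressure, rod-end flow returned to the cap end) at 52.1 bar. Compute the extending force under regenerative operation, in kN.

With equal pressure on both faces, forces on the annular region cancel; the net push is pressure × rod cross-section.
Rod cross-section A_rod = π/4 × (24.3 mm)² = 463.8 mm^2
F = P × A_rod

F ≈ 2.42 kN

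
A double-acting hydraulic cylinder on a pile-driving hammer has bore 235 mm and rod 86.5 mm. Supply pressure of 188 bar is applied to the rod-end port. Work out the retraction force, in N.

F ≈ 7.05e5 N

Rod-side annular area A_ann = π/4 × (235² − 86.5²) = 37500 mm^2
On retraction the pressure acts on the annular area (bore minus rod).
F = P × A_ann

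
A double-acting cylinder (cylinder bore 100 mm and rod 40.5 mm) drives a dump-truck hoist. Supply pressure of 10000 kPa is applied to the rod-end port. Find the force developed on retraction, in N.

Rod-side annular area A_ann = π/4 × (100² − 40.5²) = 6566 mm^2
On retraction the pressure acts on the annular area (bore minus rod).
F = P × A_ann

F ≈ 65700 N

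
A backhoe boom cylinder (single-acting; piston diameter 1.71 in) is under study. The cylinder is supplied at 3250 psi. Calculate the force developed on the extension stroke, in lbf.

Cap-side area A_cap = π/4 × (1.71 in)² = 2.297 in^2
F = P × A_cap = 3250 psi × A_cap

F ≈ 7460 lbf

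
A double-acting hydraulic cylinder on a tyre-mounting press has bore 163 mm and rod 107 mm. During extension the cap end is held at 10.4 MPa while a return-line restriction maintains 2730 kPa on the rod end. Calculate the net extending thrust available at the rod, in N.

Cap-side area A_cap = π/4 × (163 mm)² = 20870 mm^2
Rod-side annular area A_ann = π/4 × (163² − 107²) = 11880 mm^2
Net thrust = P_cap·A_cap − P_rod·A_ann = 2.170e5 N − 32420 N

F ≈ 1.85e5 N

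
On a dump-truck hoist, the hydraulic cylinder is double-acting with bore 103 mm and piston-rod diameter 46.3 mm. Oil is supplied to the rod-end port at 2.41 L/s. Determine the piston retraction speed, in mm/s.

Rod-side annular area A_ann = π/4 × (103² − 46.3²) = 6649 mm^2
Flow into the rod-end port fills the annular volume.
v = Q / A

v ≈ 362 mm/s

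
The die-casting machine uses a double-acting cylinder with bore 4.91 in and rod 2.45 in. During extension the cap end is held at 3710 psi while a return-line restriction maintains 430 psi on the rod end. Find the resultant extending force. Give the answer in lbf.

Cap-side area A_cap = π/4 × (4.91 in)² = 18.93 in^2
Rod-side annular area A_ann = π/4 × (4.91² − 2.45²) = 14.22 in^2
Net thrust = P_cap·A_cap − P_rod·A_ann = 70250 lbf − 6115 lbf

F ≈ 64100 lbf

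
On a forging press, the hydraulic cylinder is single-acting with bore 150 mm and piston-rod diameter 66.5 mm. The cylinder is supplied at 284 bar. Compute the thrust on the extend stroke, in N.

Cap-side area A_cap = π/4 × (150 mm)² = 17670 mm^2
F = P × A_cap = 284 bar × A_cap

F ≈ 5.02e5 N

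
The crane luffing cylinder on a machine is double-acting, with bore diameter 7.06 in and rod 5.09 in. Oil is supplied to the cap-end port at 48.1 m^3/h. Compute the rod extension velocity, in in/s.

v ≈ 20.8 in/s

Cap-side area A_cap = π/4 × (7.06 in)² = 39.15 in^2
v = Q / A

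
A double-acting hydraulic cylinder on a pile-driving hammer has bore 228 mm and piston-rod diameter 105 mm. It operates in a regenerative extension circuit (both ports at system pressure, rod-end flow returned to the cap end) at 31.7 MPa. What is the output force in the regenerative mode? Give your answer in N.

With equal pressure on both faces, forces on the annular region cancel; the net push is pressure × rod cross-section.
Rod cross-section A_rod = π/4 × (105 mm)² = 8659 mm^2
F = P × A_rod

F ≈ 2.74e5 N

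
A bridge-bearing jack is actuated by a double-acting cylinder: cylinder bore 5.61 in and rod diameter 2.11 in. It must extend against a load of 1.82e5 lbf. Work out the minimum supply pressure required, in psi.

Cap-side area A_cap = π/4 × (5.61 in)² = 24.72 in^2
P = F / A = 1.82e5 lbf / A

P ≈ 7360 psi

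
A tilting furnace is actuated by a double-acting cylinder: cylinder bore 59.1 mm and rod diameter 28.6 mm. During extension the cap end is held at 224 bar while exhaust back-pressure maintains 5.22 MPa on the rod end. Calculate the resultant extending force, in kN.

F ≈ 50.5 kN

Cap-side area A_cap = π/4 × (59.1 mm)² = 2743 mm^2
Rod-side annular area A_ann = π/4 × (59.1² − 28.6²) = 2101 mm^2
Net thrust = P_cap·A_cap − P_rod·A_ann = 61.45 kN − 10.97 kN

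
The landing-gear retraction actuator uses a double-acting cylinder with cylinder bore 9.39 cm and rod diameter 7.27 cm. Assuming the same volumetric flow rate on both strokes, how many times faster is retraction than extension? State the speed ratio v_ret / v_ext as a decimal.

v_ret/v_ext ≈ 2.50

Cap-side area A_cap = π/4 × (9.39 cm)² = 69.25 cm^2
Rod-side annular area A_ann = π/4 × (9.39² − 7.27²) = 27.74 cm^2
For equal Q, v ∝ 1/A, so v_ret/v_ext = A_cap/A_ann.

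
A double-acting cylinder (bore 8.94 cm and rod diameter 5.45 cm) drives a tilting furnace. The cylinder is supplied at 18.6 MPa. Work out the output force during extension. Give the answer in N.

Cap-side area A_cap = π/4 × (8.94 cm)² = 62.77 cm^2
F = P × A_cap = 18.6 MPa × A_cap

F ≈ 1.17e5 N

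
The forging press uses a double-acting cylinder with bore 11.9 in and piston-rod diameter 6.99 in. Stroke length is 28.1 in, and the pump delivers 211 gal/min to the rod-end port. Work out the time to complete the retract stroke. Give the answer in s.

Rod-side annular area A_ann = π/4 × (11.9² − 6.99²) = 72.85 in^2
Swept volume V = A × L; t = V / Q = A·L / Q

t ≈ 2.52 s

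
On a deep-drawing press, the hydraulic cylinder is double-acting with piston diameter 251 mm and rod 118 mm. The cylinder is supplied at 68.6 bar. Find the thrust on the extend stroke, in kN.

F ≈ 339 kN

Cap-side area A_cap = π/4 × (251 mm)² = 49480 mm^2
F = P × A_cap = 68.6 bar × A_cap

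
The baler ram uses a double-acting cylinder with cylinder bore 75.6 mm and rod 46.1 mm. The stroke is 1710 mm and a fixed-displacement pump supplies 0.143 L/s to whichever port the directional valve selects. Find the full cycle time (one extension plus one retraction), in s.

t ≈ 87.4 s

Cap-side area A_cap = π/4 × (75.6 mm)² = 4489 mm^2
Rod-side annular area A_ann = π/4 × (75.6² − 46.1²) = 2820 mm^2
t_ext = A_cap·L/Q = 53.68 s
t_ret = A_ann·L/Q = 33.72 s
t_cycle = t_ext + t_ret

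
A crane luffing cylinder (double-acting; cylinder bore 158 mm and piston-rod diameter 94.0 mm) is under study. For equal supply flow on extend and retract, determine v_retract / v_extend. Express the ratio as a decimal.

v_ret/v_ext ≈ 1.55

Cap-side area A_cap = π/4 × (158 mm)² = 19610 mm^2
Rod-side annular area A_ann = π/4 × (158² − 94.0²) = 12670 mm^2
For equal Q, v ∝ 1/A, so v_ret/v_ext = A_cap/A_ann.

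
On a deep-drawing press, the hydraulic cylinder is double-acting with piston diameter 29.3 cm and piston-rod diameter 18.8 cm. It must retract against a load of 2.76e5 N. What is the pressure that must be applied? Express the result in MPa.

Rod-side annular area A_ann = π/4 × (29.3² − 18.8²) = 396.7 cm^2
Retraction: pressure acts on the annular area.
P = F / A = 2.76e5 N / A

P ≈ 6.96 MPa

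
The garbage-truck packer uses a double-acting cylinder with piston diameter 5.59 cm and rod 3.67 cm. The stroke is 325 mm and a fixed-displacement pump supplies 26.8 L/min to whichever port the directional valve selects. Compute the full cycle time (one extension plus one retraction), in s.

t ≈ 2.80 s

Cap-side area A_cap = π/4 × (5.59 cm)² = 24.54 cm^2
Rod-side annular area A_ann = π/4 × (5.59² − 3.67²) = 13.96 cm^2
t_ext = A_cap·L/Q = 1.786 s
t_ret = A_ann·L/Q = 1.016 s
t_cycle = t_ext + t_ret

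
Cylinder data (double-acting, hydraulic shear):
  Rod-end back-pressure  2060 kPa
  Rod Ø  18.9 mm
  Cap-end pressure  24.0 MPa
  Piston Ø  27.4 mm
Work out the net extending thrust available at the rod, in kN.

Cap-side area A_cap = π/4 × (27.4 mm)² = 589.6 mm^2
Rod-side annular area A_ann = π/4 × (27.4² − 18.9²) = 309.1 mm^2
Net thrust = P_cap·A_cap − P_rod·A_ann = 14.15 kN − 0.6367 kN

F ≈ 13.5 kN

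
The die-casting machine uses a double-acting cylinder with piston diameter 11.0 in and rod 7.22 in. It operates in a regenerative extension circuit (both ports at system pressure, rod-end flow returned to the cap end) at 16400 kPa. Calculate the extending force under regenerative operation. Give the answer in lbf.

With equal pressure on both faces, forces on the annular region cancel; the net push is pressure × rod cross-section.
Rod cross-section A_rod = π/4 × (7.22 in)² = 40.94 in^2
F = P × A_rod

F ≈ 97400 lbf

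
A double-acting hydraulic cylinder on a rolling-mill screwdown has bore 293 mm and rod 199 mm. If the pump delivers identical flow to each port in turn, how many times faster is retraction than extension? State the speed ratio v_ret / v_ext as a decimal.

v_ret/v_ext ≈ 1.86

Cap-side area A_cap = π/4 × (293 mm)² = 67430 mm^2
Rod-side annular area A_ann = π/4 × (293² − 199²) = 36320 mm^2
For equal Q, v ∝ 1/A, so v_ret/v_ext = A_cap/A_ann.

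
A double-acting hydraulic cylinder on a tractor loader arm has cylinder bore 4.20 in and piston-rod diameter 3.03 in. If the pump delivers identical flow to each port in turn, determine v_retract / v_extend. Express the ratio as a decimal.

v_ret/v_ext ≈ 2.09

Cap-side area A_cap = π/4 × (4.20 in)² = 13.85 in^2
Rod-side annular area A_ann = π/4 × (4.20² − 3.03²) = 6.644 in^2
For equal Q, v ∝ 1/A, so v_ret/v_ext = A_cap/A_ann.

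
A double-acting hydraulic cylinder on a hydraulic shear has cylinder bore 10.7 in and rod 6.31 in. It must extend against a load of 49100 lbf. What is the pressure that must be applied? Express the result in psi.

Cap-side area A_cap = π/4 × (10.7 in)² = 89.92 in^2
P = F / A = 49100 lbf / A

P ≈ 546 psi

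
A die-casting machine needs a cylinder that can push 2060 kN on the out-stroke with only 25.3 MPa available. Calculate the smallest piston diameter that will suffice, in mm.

D ≈ 322 mm

Extension force acts on the full piston face: F = P × (π/4)D².
D = √(4F / (πP)) = √(4 × 2060 kN / (π × 25.3 MPa))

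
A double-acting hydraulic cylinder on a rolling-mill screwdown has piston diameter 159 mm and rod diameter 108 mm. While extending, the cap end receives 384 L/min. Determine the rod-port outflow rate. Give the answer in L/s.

Cap-side area A_cap = π/4 × (159 mm)² = 19860 mm^2
Rod-side annular area A_ann = π/4 × (159² − 108²) = 10690 mm^2
Piston speed v = Q_in/A_cap; rod-end outflow Q_out = v × A_ann = Q_in × A_ann/A_cap.

Q_out ≈ 3.45 L/s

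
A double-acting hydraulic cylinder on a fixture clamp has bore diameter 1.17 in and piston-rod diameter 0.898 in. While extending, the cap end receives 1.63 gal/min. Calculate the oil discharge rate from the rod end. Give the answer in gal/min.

Q_out ≈ 0.670 gal/min

Cap-side area A_cap = π/4 × (1.17 in)² = 1.075 in^2
Rod-side annular area A_ann = π/4 × (1.17² − 0.898²) = 0.4418 in^2
Piston speed v = Q_in/A_cap; rod-end outflow Q_out = v × A_ann = Q_in × A_ann/A_cap.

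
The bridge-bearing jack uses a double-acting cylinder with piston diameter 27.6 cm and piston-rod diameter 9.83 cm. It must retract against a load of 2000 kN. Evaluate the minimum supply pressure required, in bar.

Rod-side annular area A_ann = π/4 × (27.6² − 9.83²) = 522.4 cm^2
Retraction: pressure acts on the annular area.
P = F / A = 2000 kN / A

P ≈ 383 bar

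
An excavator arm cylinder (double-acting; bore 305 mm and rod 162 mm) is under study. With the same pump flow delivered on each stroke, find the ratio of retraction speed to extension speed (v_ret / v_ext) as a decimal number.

v_ret/v_ext ≈ 1.39

Cap-side area A_cap = π/4 × (305 mm)² = 73060 mm^2
Rod-side annular area A_ann = π/4 × (305² − 162²) = 52450 mm^2
For equal Q, v ∝ 1/A, so v_ret/v_ext = A_cap/A_ann.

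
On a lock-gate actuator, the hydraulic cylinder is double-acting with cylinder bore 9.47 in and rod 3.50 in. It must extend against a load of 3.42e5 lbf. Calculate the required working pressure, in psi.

Cap-side area A_cap = π/4 × (9.47 in)² = 70.44 in^2
P = F / A = 3.42e5 lbf / A

P ≈ 4860 psi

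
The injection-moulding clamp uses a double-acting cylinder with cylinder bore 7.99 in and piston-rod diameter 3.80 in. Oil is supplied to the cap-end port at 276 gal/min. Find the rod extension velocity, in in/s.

v ≈ 21.2 in/s

Cap-side area A_cap = π/4 × (7.99 in)² = 50.14 in^2
v = Q / A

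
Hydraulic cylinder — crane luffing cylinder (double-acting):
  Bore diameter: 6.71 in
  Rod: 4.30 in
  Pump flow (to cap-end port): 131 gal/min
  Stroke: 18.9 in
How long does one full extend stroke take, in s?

t ≈ 1.33 s

Cap-side area A_cap = π/4 × (6.71 in)² = 35.36 in^2
Swept volume V = A × L; t = V / Q = A·L / Q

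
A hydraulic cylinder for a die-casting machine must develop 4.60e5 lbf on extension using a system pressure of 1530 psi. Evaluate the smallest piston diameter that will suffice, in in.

Extension force acts on the full piston face: F = P × (π/4)D².
D = √(4F / (πP)) = √(4 × 4.60e5 lbf / (π × 1530 psi))

D ≈ 19.6 in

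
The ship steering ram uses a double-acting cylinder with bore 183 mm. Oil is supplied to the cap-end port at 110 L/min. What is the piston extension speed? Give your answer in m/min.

Cap-side area A_cap = π/4 × (183 mm)² = 26300 mm^2
v = Q / A

v ≈ 4.18 m/min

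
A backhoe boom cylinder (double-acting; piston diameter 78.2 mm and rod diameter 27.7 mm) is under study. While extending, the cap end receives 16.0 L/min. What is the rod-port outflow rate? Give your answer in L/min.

Cap-side area A_cap = π/4 × (78.2 mm)² = 4803 mm^2
Rod-side annular area A_ann = π/4 × (78.2² − 27.7²) = 4200 mm^2
Piston speed v = Q_in/A_cap; rod-end outflow Q_out = v × A_ann = Q_in × A_ann/A_cap.

Q_out ≈ 14.0 L/min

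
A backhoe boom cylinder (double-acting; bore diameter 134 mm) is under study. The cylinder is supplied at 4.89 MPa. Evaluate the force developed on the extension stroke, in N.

Cap-side area A_cap = π/4 × (134 mm)² = 14100 mm^2
F = P × A_cap = 4.89 MPa × A_cap

F ≈ 69000 N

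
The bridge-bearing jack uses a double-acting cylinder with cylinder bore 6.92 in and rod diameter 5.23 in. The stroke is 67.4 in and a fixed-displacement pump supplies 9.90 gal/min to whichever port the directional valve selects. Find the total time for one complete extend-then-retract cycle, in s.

Cap-side area A_cap = π/4 × (6.92 in)² = 37.61 in^2
Rod-side annular area A_ann = π/4 × (6.92² − 5.23²) = 16.13 in^2
t_ext = A_cap·L/Q = 66.51 s
t_ret = A_ann·L/Q = 28.52 s
t_cycle = t_ext + t_ret

t ≈ 95.0 s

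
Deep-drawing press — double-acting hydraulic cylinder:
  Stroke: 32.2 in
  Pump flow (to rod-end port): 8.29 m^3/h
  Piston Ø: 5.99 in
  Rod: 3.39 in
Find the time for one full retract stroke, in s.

t ≈ 4.39 s

Rod-side annular area A_ann = π/4 × (5.99² − 3.39²) = 19.15 in^2
Swept volume V = A × L; t = V / Q = A·L / Q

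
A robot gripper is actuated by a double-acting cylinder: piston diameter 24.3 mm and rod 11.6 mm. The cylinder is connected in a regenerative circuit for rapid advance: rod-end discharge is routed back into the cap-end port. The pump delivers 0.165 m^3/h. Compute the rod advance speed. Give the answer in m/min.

v ≈ 26.0 m/min

In regeneration the rod-end outflow joins the pump flow into the cap end, so the net volume the pump must supply per unit advance equals the rod cross-section area.
Rod cross-section A_rod = π/4 × (11.6 mm)² = 105.7 mm^2
v = Q_pump / A_rod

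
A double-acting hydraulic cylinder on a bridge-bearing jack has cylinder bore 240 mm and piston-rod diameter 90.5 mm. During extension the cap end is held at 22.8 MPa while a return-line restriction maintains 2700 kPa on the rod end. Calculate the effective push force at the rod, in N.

Cap-side area A_cap = π/4 × (240 mm)² = 45240 mm^2
Rod-side annular area A_ann = π/4 × (240² − 90.5²) = 38810 mm^2
Net thrust = P_cap·A_cap − P_rod·A_ann = 1.031e6 N − 1.048e5 N

F ≈ 9.27e5 N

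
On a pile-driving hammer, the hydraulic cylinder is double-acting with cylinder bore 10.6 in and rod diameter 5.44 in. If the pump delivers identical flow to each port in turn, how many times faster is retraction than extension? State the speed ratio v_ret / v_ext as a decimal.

v_ret/v_ext ≈ 1.36

Cap-side area A_cap = π/4 × (10.6 in)² = 88.25 in^2
Rod-side annular area A_ann = π/4 × (10.6² − 5.44²) = 65.00 in^2
For equal Q, v ∝ 1/A, so v_ret/v_ext = A_cap/A_ann.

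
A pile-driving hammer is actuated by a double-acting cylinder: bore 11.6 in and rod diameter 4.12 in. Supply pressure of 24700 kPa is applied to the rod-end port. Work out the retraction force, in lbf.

F ≈ 3.31e5 lbf

Rod-side annular area A_ann = π/4 × (11.6² − 4.12²) = 92.35 in^2
On retraction the pressure acts on the annular area (bore minus rod).
F = P × A_ann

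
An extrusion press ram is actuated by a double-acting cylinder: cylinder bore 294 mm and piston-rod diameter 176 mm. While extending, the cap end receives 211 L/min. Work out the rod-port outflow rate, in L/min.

Cap-side area A_cap = π/4 × (294 mm)² = 67890 mm^2
Rod-side annular area A_ann = π/4 × (294² − 176²) = 43560 mm^2
Piston speed v = Q_in/A_cap; rod-end outflow Q_out = v × A_ann = Q_in × A_ann/A_cap.

Q_out ≈ 135 L/min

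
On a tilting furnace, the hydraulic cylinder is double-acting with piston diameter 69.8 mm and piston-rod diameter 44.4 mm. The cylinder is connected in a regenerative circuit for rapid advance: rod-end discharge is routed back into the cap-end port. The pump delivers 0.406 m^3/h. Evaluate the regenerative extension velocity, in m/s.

v ≈ 0.0728 m/s

In regeneration the rod-end outflow joins the pump flow into the cap end, so the net volume the pump must supply per unit advance equals the rod cross-section area.
Rod cross-section A_rod = π/4 × (44.4 mm)² = 1548 mm^2
v = Q_pump / A_rod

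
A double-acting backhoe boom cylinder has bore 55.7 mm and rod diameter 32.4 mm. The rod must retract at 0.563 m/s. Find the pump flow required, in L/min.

Q ≈ 54.5 L/min

Rod-side annular area A_ann = π/4 × (55.7² − 32.4²) = 1612 mm^2
Q = A × v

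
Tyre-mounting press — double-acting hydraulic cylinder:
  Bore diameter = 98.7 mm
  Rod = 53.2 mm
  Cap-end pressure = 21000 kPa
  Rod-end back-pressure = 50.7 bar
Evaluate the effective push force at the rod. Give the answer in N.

F ≈ 1.33e5 N

Cap-side area A_cap = π/4 × (98.7 mm)² = 7651 mm^2
Rod-side annular area A_ann = π/4 × (98.7² − 53.2²) = 5428 mm^2
Net thrust = P_cap·A_cap − P_rod·A_ann = 1.607e5 N − 27520 N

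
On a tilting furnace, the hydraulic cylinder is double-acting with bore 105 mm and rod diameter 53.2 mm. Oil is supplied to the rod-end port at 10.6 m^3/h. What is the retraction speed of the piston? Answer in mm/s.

v ≈ 457 mm/s

Rod-side annular area A_ann = π/4 × (105² − 53.2²) = 6436 mm^2
Flow into the rod-end port fills the annular volume.
v = Q / A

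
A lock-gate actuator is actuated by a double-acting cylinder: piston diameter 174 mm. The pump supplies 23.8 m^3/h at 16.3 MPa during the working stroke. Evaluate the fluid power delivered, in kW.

W ≈ 108 kW

Hydraulic power = P × Q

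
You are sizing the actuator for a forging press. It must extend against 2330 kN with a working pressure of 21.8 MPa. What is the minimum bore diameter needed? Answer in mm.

D ≈ 369 mm

Extension force acts on the full piston face: F = P × (π/4)D².
D = √(4F / (πP)) = √(4 × 2330 kN / (π × 21.8 MPa))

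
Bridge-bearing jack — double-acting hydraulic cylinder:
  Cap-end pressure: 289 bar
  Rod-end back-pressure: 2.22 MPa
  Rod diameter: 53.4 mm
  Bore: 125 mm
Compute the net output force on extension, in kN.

F ≈ 332 kN

Cap-side area A_cap = π/4 × (125 mm)² = 12270 mm^2
Rod-side annular area A_ann = π/4 × (125² − 53.4²) = 10030 mm^2
Net thrust = P_cap·A_cap − P_rod·A_ann = 354.7 kN − 22.27 kN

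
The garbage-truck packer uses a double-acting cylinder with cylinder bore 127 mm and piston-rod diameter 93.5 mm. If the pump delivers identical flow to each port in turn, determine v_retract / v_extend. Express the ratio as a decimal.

Cap-side area A_cap = π/4 × (127 mm)² = 12670 mm^2
Rod-side annular area A_ann = π/4 × (127² − 93.5²) = 5802 mm^2
For equal Q, v ∝ 1/A, so v_ret/v_ext = A_cap/A_ann.

v_ret/v_ext ≈ 2.18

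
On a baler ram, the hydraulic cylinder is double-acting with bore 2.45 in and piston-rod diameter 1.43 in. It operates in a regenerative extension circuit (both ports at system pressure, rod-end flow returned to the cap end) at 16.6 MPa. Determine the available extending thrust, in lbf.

F ≈ 3870 lbf

With equal pressure on both faces, forces on the annular region cancel; the net push is pressure × rod cross-section.
Rod cross-section A_rod = π/4 × (1.43 in)² = 1.606 in^2
F = P × A_rod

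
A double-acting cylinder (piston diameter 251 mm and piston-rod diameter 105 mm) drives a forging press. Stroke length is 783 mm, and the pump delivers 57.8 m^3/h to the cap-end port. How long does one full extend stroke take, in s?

Cap-side area A_cap = π/4 × (251 mm)² = 49480 mm^2
Swept volume V = A × L; t = V / Q = A·L / Q

t ≈ 2.41 s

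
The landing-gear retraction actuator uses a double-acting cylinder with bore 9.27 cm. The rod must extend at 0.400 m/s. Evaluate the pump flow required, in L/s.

Cap-side area A_cap = π/4 × (9.27 cm)² = 67.49 cm^2
Q = A × v

Q ≈ 2.70 L/s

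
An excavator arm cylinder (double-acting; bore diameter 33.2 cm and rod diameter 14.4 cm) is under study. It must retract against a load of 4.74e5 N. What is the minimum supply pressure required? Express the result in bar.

P ≈ 67.4 bar

Rod-side annular area A_ann = π/4 × (33.2² − 14.4²) = 702.8 cm^2
Retraction: pressure acts on the annular area.
P = F / A = 4.74e5 N / A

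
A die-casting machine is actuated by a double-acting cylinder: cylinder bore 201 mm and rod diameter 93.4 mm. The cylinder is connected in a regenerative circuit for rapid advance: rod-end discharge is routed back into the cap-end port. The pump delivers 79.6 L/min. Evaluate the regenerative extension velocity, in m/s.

In regeneration the rod-end outflow joins the pump flow into the cap end, so the net volume the pump must supply per unit advance equals the rod cross-section area.
Rod cross-section A_rod = π/4 × (93.4 mm)² = 6851 mm^2
v = Q_pump / A_rod

v ≈ 0.194 m/s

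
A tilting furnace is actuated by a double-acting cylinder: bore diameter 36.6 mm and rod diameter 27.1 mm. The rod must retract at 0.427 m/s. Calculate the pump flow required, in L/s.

Rod-side annular area A_ann = π/4 × (36.6² − 27.1²) = 475.3 mm^2
Q = A × v

Q ≈ 0.203 L/s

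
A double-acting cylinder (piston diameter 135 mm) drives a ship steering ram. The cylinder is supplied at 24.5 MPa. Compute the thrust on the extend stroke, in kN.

Cap-side area A_cap = π/4 × (135 mm)² = 14310 mm^2
F = P × A_cap = 24.5 MPa × A_cap

F ≈ 351 kN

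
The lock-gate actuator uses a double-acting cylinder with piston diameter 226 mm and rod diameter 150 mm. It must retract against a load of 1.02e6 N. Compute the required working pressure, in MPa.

P ≈ 45.4 MPa

Rod-side annular area A_ann = π/4 × (226² − 150²) = 22440 mm^2
Retraction: pressure acts on the annular area.
P = F / A = 1.02e6 N / A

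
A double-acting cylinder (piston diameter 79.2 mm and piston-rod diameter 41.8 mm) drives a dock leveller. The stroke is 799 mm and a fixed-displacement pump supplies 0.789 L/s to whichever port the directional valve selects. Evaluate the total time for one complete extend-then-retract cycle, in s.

t ≈ 8.59 s

Cap-side area A_cap = π/4 × (79.2 mm)² = 4927 mm^2
Rod-side annular area A_ann = π/4 × (79.2² − 41.8²) = 3554 mm^2
t_ext = A_cap·L/Q = 4.989 s
t_ret = A_ann·L/Q = 3.599 s
t_cycle = t_ext + t_ret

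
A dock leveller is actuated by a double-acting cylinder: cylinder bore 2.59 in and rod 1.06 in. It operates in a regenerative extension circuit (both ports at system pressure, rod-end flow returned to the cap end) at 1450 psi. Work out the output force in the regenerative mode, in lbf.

F ≈ 1280 lbf

With equal pressure on both faces, forces on the annular region cancel; the net push is pressure × rod cross-section.
Rod cross-section A_rod = π/4 × (1.06 in)² = 0.8825 in^2
F = P × A_rod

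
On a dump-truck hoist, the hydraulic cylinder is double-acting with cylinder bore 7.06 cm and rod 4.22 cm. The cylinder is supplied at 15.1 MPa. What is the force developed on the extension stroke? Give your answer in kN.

F ≈ 59.1 kN

Cap-side area A_cap = π/4 × (7.06 cm)² = 39.15 cm^2
F = P × A_cap = 15.1 MPa × A_cap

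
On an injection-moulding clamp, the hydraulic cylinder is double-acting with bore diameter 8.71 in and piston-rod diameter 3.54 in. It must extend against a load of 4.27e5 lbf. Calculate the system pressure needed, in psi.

P ≈ 7170 psi

Cap-side area A_cap = π/4 × (8.71 in)² = 59.58 in^2
P = F / A = 4.27e5 lbf / A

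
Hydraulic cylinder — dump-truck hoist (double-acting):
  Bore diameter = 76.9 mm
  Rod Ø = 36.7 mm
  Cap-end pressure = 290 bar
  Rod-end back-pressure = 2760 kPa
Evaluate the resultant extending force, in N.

F ≈ 1.25e5 N

Cap-side area A_cap = π/4 × (76.9 mm)² = 4645 mm^2
Rod-side annular area A_ann = π/4 × (76.9² − 36.7²) = 3587 mm^2
Net thrust = P_cap·A_cap − P_rod·A_ann = 1.347e5 N − 9899 N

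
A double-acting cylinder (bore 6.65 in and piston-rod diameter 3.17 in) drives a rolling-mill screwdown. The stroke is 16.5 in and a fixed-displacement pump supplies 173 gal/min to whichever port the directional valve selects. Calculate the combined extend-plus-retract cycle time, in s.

t ≈ 1.53 s

Cap-side area A_cap = π/4 × (6.65 in)² = 34.73 in^2
Rod-side annular area A_ann = π/4 × (6.65² − 3.17²) = 26.84 in^2
t_ext = A_cap·L/Q = 0.8604 s
t_ret = A_ann·L/Q = 0.6649 s
t_cycle = t_ext + t_ret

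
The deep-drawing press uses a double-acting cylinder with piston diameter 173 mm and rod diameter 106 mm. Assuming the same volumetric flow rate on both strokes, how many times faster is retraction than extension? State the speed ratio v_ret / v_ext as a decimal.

v_ret/v_ext ≈ 1.60

Cap-side area A_cap = π/4 × (173 mm)² = 23510 mm^2
Rod-side annular area A_ann = π/4 × (173² − 106²) = 14680 mm^2
For equal Q, v ∝ 1/A, so v_ret/v_ext = A_cap/A_ann.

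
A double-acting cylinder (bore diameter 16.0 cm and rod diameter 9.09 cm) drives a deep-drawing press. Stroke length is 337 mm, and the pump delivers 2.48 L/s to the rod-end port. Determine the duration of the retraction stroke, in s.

Rod-side annular area A_ann = π/4 × (16.0² − 9.09²) = 136.2 cm^2
Swept volume V = A × L; t = V / Q = A·L / Q

t ≈ 1.85 s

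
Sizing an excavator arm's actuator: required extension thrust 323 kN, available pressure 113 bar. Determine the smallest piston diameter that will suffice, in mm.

D ≈ 191 mm

Extension force acts on the full piston face: F = P × (π/4)D².
D = √(4F / (πP)) = √(4 × 323 kN / (π × 113 bar))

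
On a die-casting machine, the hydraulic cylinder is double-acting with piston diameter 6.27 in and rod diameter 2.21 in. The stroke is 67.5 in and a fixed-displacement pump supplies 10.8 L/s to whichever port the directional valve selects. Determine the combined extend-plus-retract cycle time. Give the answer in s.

Cap-side area A_cap = π/4 × (6.27 in)² = 30.88 in^2
Rod-side annular area A_ann = π/4 × (6.27² − 2.21²) = 27.04 in^2
t_ext = A_cap·L/Q = 3.162 s
t_ret = A_ann·L/Q = 2.769 s
t_cycle = t_ext + t_ret

t ≈ 5.93 s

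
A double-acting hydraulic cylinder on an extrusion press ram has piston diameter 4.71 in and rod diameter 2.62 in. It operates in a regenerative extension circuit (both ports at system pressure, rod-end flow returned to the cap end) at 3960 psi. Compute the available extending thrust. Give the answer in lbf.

F ≈ 21300 lbf

With equal pressure on both faces, forces on the annular region cancel; the net push is pressure × rod cross-section.
Rod cross-section A_rod = π/4 × (2.62 in)² = 5.391 in^2
F = P × A_rod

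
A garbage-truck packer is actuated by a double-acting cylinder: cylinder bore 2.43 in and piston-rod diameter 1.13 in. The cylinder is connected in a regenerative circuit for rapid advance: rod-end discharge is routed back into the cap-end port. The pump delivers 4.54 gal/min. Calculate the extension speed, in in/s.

In regeneration the rod-end outflow joins the pump flow into the cap end, so the net volume the pump must supply per unit advance equals the rod cross-section area.
Rod cross-section A_rod = π/4 × (1.13 in)² = 1.003 in^2
v = Q_pump / A_rod

v ≈ 17.4 in/s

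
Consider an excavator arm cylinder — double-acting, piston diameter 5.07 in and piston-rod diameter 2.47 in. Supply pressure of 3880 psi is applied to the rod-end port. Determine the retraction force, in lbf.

Rod-side annular area A_ann = π/4 × (5.07² − 2.47²) = 15.40 in^2
On retraction the pressure acts on the annular area (bore minus rod).
F = P × A_ann

F ≈ 59700 lbf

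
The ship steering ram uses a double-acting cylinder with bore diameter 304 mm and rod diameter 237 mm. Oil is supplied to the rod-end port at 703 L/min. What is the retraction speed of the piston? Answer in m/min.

Rod-side annular area A_ann = π/4 × (304² − 237²) = 28470 mm^2
Flow into the rod-end port fills the annular volume.
v = Q / A

v ≈ 24.7 m/min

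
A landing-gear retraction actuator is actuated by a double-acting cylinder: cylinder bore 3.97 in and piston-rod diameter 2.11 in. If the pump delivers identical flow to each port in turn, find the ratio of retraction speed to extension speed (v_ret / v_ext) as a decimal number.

v_ret/v_ext ≈ 1.39

Cap-side area A_cap = π/4 × (3.97 in)² = 12.38 in^2
Rod-side annular area A_ann = π/4 × (3.97² − 2.11²) = 8.882 in^2
For equal Q, v ∝ 1/A, so v_ret/v_ext = A_cap/A_ann.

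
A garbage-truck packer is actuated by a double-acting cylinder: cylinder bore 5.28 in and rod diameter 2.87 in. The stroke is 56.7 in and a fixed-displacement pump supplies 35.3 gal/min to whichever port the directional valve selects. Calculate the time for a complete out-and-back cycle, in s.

t ≈ 15.6 s

Cap-side area A_cap = π/4 × (5.28 in)² = 21.90 in^2
Rod-side annular area A_ann = π/4 × (5.28² − 2.87²) = 15.43 in^2
t_ext = A_cap·L/Q = 9.135 s
t_ret = A_ann·L/Q = 6.436 s
t_cycle = t_ext + t_ret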